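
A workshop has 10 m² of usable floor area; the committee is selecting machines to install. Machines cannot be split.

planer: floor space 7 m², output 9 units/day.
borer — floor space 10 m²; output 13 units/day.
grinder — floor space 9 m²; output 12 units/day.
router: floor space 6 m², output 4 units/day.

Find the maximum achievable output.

13

Allowing fractional choices, the relaxed optimum would be about 13.3, but machines are indivisible.
grinder: floor space 9 ≤ 10, output 12.
planer: floor space 7 ≤ 10, output 9.
borer: floor space 10 ≤ 10, output 13.
Best is borer with total output 13.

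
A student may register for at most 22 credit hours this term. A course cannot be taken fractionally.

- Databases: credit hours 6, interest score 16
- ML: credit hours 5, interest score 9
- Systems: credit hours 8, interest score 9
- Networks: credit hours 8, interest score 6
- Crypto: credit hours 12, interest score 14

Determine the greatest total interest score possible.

This is a 0-1 knapsack instance.
Take Databases, ML, and Systems: credit hours 6 + 5 + 8 = 19 ≤ 22, interest score 16 + 9 + 9 = 34.
No other feasible combination does better.

34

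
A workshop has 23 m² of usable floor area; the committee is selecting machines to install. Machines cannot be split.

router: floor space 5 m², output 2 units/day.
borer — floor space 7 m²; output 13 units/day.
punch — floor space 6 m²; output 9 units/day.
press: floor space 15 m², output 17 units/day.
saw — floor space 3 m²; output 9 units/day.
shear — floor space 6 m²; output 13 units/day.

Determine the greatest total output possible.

Treat it as a binary knapsack problem.
borer + punch + saw + shear: floor space 7 + 6 + 3 + 6 = 22 ≤ 23, output 13 + 9 + 9 + 13 = 44.
borer + saw + shear: floor space 7 + 3 + 6 = 16 ≤ 23, output 13 + 9 + 13 = 35.
router + borer + saw + shear: floor space 5 + 7 + 3 + 6 = 21 ≤ 23, output 2 + 13 + 9 + 13 = 37.
Best is borer, punch, saw, and shear with total output 44.

44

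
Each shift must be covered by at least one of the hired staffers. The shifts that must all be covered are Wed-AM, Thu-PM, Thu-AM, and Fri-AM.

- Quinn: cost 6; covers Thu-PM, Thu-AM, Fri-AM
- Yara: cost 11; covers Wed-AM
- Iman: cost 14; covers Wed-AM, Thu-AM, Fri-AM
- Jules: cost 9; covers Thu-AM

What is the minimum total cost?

17

This is an integer covering problem.
Choose Quinn and Yara: together they cover Wed-AM, Thu-PM, Thu-AM, Fri-AM — every shift.
Total cost: 6 + 11 = 17.
No cover costs less than 17.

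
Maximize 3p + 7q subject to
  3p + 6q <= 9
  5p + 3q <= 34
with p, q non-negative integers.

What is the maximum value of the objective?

10

(p,q)=(1,1): 3·1+6·1=9≤9, 5·1+3·1=8≤34, objective 10.
(p,q)=(0,1): 3·0+6·1=6≤9, 5·0+3·1=3≤34, objective 7.
(p,q)=(2,0): 3·2+6·0=6≤9, 5·2+3·0=10≤34, objective 6.
The best lattice point is (1,1), giving 10.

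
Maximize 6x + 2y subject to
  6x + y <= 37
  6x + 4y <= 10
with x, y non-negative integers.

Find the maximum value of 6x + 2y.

8

The continuous relaxation peaks at (1.67, 0) with value 10.00; rounding to a feasible lattice point costs some objective.
(x,y)=(1,1): 6·1+1·1=7≤37, 6·1+4·1=10≤10, objective 8.
(x,y)=(1,0): 6·1+1·0=6≤37, 6·1+4·0=6≤10, objective 6.
Maximum is 8 at (x,y)=(1,1).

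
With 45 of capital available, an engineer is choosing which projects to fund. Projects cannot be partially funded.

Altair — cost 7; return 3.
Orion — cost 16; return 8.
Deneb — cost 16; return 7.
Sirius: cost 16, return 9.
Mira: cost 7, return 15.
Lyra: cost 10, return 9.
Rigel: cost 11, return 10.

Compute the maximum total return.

43

Orion + Mira + Lyra + Rigel: cost 16 + 7 + 10 + 11 = 44 ≤ 45, return 8 + 15 + 9 + 10 = 42.
Sirius + Mira + Lyra + Rigel: cost 16 + 7 + 10 + 11 = 44 ≤ 45, return 9 + 15 + 9 + 10 = 43.
Deneb + Mira + Lyra + Rigel: cost 16 + 7 + 10 + 11 = 44 ≤ 45, return 7 + 15 + 9 + 10 = 41.
Best is Sirius, Mira, Lyra, and Rigel with total return 43.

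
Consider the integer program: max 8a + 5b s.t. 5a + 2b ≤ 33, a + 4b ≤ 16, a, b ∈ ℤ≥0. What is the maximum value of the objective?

53

(a,b)=(6,1): 5·6+2·1=32≤33, 1·6+4·1=10≤16, objective 53.
(a,b)=(5,2): 5·5+2·2=29≤33, 1·5+4·2=13≤16, objective 50.
(a,b)=(6,0): 5·6+2·0=30≤33, 1·6+4·0=6≤16, objective 48.
Maximum is 53 at (a,b)=(6,1).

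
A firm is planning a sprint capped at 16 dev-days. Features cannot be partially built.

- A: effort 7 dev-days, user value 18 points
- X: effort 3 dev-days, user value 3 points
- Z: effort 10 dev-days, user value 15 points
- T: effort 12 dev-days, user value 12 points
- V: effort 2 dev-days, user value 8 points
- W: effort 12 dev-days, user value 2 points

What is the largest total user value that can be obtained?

This is an integer program with binary decision variables.
A + V: effort 7 + 2 = 9 ≤ 16, user value 18 + 8 = 26.
A + X + V: effort 7 + 3 + 2 = 12 ≤ 16, user value 18 + 3 + 8 = 29.
Best is A, X, and V with total user value 29.

29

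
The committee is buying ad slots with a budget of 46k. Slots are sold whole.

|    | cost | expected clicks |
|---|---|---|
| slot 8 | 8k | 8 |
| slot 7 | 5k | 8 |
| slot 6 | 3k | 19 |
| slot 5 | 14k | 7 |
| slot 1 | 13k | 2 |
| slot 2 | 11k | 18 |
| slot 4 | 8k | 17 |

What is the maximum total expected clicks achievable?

70

Treat it as a binary knapsack problem.
Allowing fractional choices, the relaxed optimum would be about 75.5, but ad slots are indivisible.
slot 8 + slot 6 + slot 5 + slot 2 + slot 4: cost 8 + 3 + 14 + 11 + 8 = 44 ≤ 46, expected clicks 8 + 19 + 7 + 18 + 17 = 69.
slot 8 + slot 7 + slot 6 + slot 2 + slot 4: cost 8 + 5 + 3 + 11 + 8 = 35 ≤ 46, expected clicks 8 + 8 + 19 + 18 + 17 = 70.
slot 7 + slot 6 + slot 5 + slot 2 + slot 4: cost 5 + 3 + 14 + 11 + 8 = 41 ≤ 46, expected clicks 8 + 19 + 7 + 18 + 17 = 69.
Best is slot 8, slot 7, slot 6, slot 2, and slot 4 with total expected clicks 70.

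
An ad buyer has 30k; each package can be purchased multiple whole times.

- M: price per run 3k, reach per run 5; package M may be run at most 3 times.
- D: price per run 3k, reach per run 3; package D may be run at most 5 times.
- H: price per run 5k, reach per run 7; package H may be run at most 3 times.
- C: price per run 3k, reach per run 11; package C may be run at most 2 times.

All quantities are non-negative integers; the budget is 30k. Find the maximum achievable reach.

58

This is a bounded integer knapsack.
3×M, 3×H, and 2×C: price 30 ≤ 30, reach 3·5 + 3·7 + 2·11 = 58.
2×M, 1×D, 3×H, and 2×C: price 30 ≤ 30, reach 2·5 + 1·3 + 3·7 + 2·11 = 56.
Best is 58.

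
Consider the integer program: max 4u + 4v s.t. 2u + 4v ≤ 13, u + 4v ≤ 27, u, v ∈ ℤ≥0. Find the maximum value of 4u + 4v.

24

(u,v)=(6,0) is feasible, giving 24.
(u,v)=(5,0) is feasible, giving 20.
Maximum is 24 at (u,v)=(6,0).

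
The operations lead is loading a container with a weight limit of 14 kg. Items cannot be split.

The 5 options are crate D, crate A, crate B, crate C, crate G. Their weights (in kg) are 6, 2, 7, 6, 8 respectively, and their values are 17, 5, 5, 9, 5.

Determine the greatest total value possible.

31

crate D + crate A: weight 6 + 2 = 8 ≤ 14, value 17 + 5 = 22.
crate D + crate A + crate C: weight 6 + 2 + 6 = 14 ≤ 14, value 17 + 5 + 9 = 31.
crate D + crate C: weight 6 + 6 = 12 ≤ 14, value 17 + 9 = 26.
Best is crate D, crate A, and crate C with total value 31.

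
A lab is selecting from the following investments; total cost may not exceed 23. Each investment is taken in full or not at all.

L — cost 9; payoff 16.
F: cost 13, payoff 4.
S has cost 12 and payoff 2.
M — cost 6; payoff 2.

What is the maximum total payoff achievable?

20

L + F: cost 9 + 13 = 22 ≤ 23, payoff 16 + 4 = 20.
L + S: cost 9 + 12 = 21 ≤ 23, payoff 16 + 2 = 18.
L + M: cost 9 + 6 = 15 ≤ 23, payoff 16 + 2 = 18.
Best is L and F with total payoff 20.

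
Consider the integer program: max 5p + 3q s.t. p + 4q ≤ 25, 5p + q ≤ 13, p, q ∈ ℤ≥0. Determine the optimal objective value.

23

Relaxing integrality, the LP optimum is 24.79 at (p,q) = (1.42, 5.89), which is not an integer point.
(p,q)=(1,6) is feasible, giving 23.
(p,q)=(1,5) is feasible, giving 20.
(p,q)=(0,6) is feasible, giving 18.
(p,q)=(1,4) is feasible, giving 17.
No feasible integer point exceeds 23.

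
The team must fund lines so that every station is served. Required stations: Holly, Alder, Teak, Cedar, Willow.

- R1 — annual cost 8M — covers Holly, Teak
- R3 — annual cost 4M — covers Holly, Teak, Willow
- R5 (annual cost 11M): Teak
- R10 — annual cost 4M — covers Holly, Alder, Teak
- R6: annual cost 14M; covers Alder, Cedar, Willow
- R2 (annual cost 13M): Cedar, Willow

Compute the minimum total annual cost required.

17

Choose R10 and R2: together they cover Holly, Alder, Teak, Cedar, Willow — every station.
Total annual cost: 4 + 13 = 17.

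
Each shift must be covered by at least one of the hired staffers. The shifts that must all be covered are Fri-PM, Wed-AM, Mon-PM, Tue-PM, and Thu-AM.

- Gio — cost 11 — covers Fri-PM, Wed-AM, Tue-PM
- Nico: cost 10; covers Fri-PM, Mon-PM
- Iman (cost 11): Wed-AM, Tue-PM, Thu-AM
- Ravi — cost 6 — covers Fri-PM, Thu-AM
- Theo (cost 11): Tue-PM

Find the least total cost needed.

Choose Nico and Iman: together they cover Fri-PM, Wed-AM, Mon-PM, Tue-PM, Thu-AM — every shift.
Total cost: 10 + 11 = 21.

21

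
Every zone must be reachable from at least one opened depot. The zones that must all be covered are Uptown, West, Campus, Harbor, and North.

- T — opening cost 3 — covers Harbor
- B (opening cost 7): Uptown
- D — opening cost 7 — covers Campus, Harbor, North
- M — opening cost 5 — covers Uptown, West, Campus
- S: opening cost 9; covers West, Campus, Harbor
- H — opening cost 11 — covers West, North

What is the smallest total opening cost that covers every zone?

This is a weighted set-cover instance.
The greedy cost-per-new-zone heuristic would pick M, T, and D for 15, but a cheaper cover exists.
Choose D and M: together they cover Uptown, West, Campus, Harbor, North — every zone.
Total opening cost: 7 + 5 = 12.
No cover costs less than 12.

12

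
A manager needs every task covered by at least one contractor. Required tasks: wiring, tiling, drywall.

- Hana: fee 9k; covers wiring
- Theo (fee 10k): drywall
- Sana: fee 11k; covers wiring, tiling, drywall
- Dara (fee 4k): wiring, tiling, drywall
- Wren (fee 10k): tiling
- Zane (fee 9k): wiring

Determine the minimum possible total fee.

This is a weighted set-cover instance.
Dara alone covers wiring, tiling, drywall — every task.
Total fee: 4.
No cover costs less than 4.

4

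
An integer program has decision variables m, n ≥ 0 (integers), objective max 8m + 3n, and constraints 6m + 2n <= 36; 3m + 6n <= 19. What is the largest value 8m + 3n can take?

48

(m,n)=(6,0) is feasible, giving 48.
(m,n)=(5,0) is feasible, giving 40.
(m,n)=(4,1) is feasible, giving 35.
(m,n)=(4,0) is feasible, giving 32.
Maximum is 48 at (m,n)=(6,0).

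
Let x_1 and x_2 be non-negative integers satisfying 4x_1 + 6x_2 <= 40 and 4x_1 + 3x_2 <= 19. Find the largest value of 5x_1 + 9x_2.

54

The continuous relaxation peaks at (0, 6.33) with value 57.00; rounding to a feasible lattice point costs some objective.
(x_1,x_2)=(0,6): 4·0+6·6=36≤40, 4·0+3·6=18≤19, objective 54.
(x_1,x_2)=(1,5): 4·1+6·5=34≤40, 4·1+3·5=19≤19, objective 50.
(x_1,x_2)=(0,5): 4·0+6·5=30≤40, 4·0+3·5=15≤19, objective 45.
No feasible integer point exceeds 54.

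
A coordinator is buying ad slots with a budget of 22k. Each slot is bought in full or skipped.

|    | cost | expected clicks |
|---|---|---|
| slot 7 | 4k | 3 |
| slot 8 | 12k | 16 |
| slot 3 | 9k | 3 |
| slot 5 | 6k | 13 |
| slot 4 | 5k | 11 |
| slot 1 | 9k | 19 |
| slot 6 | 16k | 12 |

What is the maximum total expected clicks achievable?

Allowing fractional choices, the relaxed optimum would be about 45.7, but ad slots are indivisible.
slot 7 + slot 5 + slot 1: cost 4 + 6 + 9 = 19 ≤ 22, expected clicks 3 + 13 + 19 = 35.
slot 5 + slot 4 + slot 1: cost 6 + 5 + 9 = 20 ≤ 22, expected clicks 13 + 11 + 19 = 43.
slot 8 + slot 1: cost 12 + 9 = 21 ≤ 22, expected clicks 16 + 19 = 35.
Best is slot 5, slot 4, and slot 1 with total expected clicks 43.

43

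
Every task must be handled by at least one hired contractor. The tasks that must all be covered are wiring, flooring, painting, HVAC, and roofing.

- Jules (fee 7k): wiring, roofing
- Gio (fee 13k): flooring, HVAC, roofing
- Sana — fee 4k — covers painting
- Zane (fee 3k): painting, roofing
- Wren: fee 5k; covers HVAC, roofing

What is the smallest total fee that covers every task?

The greedy cost-per-new-task heuristic would pick Zane, Wren, Jules, and Gio for 28, but a cheaper cover exists.
Choose Jules, Gio, and Zane: together they cover wiring, flooring, painting, HVAC, roofing — every task.
Total fee: 7 + 13 + 3 = 23.
No cover costs less than 23.

23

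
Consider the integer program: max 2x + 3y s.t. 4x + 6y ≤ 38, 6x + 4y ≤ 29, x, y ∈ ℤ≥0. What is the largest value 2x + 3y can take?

(x,y)=(0,6) is feasible, giving 18.
(x,y)=(1,5) is feasible, giving 17.
The best lattice point is (0,6), giving 18.

18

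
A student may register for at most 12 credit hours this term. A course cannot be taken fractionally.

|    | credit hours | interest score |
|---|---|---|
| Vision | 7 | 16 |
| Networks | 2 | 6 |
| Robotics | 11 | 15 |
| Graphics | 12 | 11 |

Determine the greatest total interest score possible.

22

Allowing fractional choices, the relaxed optimum would be about 26.1, but courses are indivisible.
Robotics: credit hours 11 ≤ 12, interest score 15.
Vision: credit hours 7 ≤ 12, interest score 16.
Vision + Networks: credit hours 7 + 2 = 9 ≤ 12, interest score 16 + 6 = 22.
Best is Vision and Networks with total interest score 22.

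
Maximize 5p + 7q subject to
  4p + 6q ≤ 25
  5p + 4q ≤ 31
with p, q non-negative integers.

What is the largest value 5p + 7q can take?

30

Relaxing integrality, the LP optimum is 31.21 at (p,q) = (6.14, 0.0714), which is not an integer point.
(p,q)=(6,0): 4·6+6·0=24≤25, 5·6+4·0=30≤31, objective 30.
(p,q)=(5,0): 4·5+6·0=20≤25, 5·5+4·0=25≤31, objective 25.
The best lattice point is (6,0), giving 30.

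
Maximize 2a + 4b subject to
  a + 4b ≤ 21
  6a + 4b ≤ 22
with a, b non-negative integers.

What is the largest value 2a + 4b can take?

20

Relaxing integrality, the LP optimum is 21.20 at (a,b) = (0.2, 5.2), which is not an integer point.
(a,b)=(0,5): 1·0+4·5=20≤21, 6·0+4·5=20≤22, objective 20.
(a,b)=(1,4): 1·1+4·4=17≤21, 6·1+4·4=22≤22, objective 18.
No feasible integer point exceeds 20.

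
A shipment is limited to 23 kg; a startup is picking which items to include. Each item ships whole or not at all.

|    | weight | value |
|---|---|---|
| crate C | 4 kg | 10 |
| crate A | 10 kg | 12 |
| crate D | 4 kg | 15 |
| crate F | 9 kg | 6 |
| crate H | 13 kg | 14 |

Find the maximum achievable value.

This is an integer program with binary decision variables.
Allowing fractional choices, the relaxed optimum would be about 42.4, but items are indivisible.
crate C + crate D + crate H: weight 4 + 4 + 13 = 21 ≤ 23, value 10 + 15 + 14 = 39.
crate C + crate A + crate D: weight 4 + 10 + 4 = 18 ≤ 23, value 10 + 12 + 15 = 37.
crate A + crate D + crate F: weight 10 + 4 + 9 = 23 ≤ 23, value 12 + 15 + 6 = 33.
Best is crate C, crate D, and crate H with total value 39.

39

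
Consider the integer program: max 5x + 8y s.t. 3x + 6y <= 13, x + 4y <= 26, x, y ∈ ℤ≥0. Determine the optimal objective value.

(x,y)=(4,0): 3·4+6·0=12≤13, 1·4+4·0=4≤26, objective 20.
(x,y)=(3,0): 3·3+6·0=9≤13, 1·3+4·0=3≤26, objective 15.
The best lattice point is (4,0), giving 20.

20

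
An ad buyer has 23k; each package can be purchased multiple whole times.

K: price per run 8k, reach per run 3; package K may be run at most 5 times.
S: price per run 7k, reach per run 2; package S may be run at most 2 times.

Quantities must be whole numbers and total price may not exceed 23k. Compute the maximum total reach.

This is a bounded integer knapsack.
Take 2×K and 1×S: price 23 ≤ 23, reach 2·3 + 1·2 = 8.
No other integer combination yields more.

8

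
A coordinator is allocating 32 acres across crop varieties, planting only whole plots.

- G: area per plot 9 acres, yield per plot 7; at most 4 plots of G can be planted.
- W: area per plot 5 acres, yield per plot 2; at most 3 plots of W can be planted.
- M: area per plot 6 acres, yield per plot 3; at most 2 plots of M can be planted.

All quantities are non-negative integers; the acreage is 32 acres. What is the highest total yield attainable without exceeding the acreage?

Take 3×G and 1×W: area 32 ≤ 32, yield 3·7 + 1·2 = 23.
No other integer combination yields more.

23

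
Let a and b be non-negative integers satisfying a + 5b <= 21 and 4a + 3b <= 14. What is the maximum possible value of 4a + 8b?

(a,b)=(0,4): 1·0+5·4=20≤21, 4·0+3·4=12≤14, objective 32.
(a,b)=(1,3): 1·1+5·3=16≤21, 4·1+3·3=13≤14, objective 28.
Maximum is 32 at (a,b)=(0,4).

32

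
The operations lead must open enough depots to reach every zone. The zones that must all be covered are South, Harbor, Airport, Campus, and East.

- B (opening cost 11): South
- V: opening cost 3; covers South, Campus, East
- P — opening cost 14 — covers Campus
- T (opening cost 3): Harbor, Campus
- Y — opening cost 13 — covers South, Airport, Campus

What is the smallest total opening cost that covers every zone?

Choose V, T, and Y: together they cover South, Harbor, Airport, Campus, East — every zone.
Total opening cost: 3 + 3 + 13 = 19.

19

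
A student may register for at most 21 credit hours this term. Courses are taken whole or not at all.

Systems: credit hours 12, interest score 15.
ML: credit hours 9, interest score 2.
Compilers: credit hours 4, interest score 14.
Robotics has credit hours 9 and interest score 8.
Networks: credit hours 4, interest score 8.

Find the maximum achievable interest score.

37

This is a 0-1 knapsack instance.
Take Systems, Compilers, and Networks: credit hours 12 + 4 + 4 = 20 ≤ 21, interest score 15 + 14 + 8 = 37.
No other feasible combination does better.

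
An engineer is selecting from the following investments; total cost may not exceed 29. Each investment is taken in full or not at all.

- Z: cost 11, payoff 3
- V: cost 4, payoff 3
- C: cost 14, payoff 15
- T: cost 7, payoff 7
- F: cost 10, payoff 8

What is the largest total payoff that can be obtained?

Treat it as a binary knapsack problem.
C + F: cost 14 + 10 = 24 ≤ 29, payoff 15 + 8 = 23.
V + C + F: cost 4 + 14 + 10 = 28 ≤ 29, payoff 3 + 15 + 8 = 26.
V + C + T: cost 4 + 14 + 7 = 25 ≤ 29, payoff 3 + 15 + 7 = 25.
Best is V, C, and F with total payoff 26.

26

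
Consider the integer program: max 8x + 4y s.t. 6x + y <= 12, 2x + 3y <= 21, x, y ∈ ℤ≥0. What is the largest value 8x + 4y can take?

The continuous relaxation peaks at (0.938, 6.38) with value 33.00; rounding to a feasible lattice point costs some objective.
(x,y)=(1,6): 6·1+1·6=12≤12, 2·1+3·6=20≤21, objective 32.
(x,y)=(0,7): 6·0+1·7=7≤12, 2·0+3·7=21≤21, objective 28.
(x,y)=(1,5): 6·1+1·5=11≤12, 2·1+3·5=17≤21, objective 28.
(x,y)=(0,6): 6·0+1·6=6≤12, 2·0+3·6=18≤21, objective 24.
Maximum is 32 at (x,y)=(1,6).

32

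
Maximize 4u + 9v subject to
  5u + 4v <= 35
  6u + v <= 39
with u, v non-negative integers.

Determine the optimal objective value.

72

The continuous relaxation peaks at (0, 8.75) with value 78.75; rounding to a feasible lattice point costs some objective.
(u,v)=(0,8): 5·0+4·8=32≤35, 6·0+1·8=8≤39, objective 72.
(u,v)=(1,7): 5·1+4·7=33≤35, 6·1+1·7=13≤39, objective 67.
(u,v)=(0,7): 5·0+4·7=28≤35, 6·0+1·7=7≤39, objective 63.
No feasible integer point exceeds 72.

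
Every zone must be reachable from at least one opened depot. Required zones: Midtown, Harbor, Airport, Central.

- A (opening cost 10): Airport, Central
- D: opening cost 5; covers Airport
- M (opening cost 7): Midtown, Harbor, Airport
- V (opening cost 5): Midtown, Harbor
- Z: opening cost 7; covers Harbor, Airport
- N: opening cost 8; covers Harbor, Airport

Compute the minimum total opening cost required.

This is an integer covering problem.
The greedy cost-per-new-zone heuristic would pick M and A for 17, but a cheaper cover exists.
Choose A and V: together they cover Midtown, Harbor, Airport, Central — every zone.
Total opening cost: 10 + 5 = 15.
No cover costs less than 15.

15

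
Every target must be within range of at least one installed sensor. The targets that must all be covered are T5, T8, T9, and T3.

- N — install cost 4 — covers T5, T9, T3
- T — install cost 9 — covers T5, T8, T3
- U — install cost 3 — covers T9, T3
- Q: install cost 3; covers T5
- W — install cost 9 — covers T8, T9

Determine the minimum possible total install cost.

12

The greedy cost-per-new-target heuristic would pick N and T for 13, but a cheaper cover exists.
Choose T and U: together they cover T5, T8, T9, T3 — every target.
Total install cost: 9 + 3 = 12.
No cover costs less than 12.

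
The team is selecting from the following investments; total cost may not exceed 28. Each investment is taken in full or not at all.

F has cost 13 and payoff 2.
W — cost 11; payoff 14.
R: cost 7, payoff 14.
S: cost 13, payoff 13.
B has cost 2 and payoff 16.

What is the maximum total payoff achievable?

44

Allowing fractional choices, the relaxed optimum would be about 52.0, but investments are indivisible.
W + R + B: cost 11 + 7 + 2 = 20 ≤ 28, payoff 14 + 14 + 16 = 44.
W + S + B: cost 11 + 13 + 2 = 26 ≤ 28, payoff 14 + 13 + 16 = 43.
R + S + B: cost 7 + 13 + 2 = 22 ≤ 28, payoff 14 + 13 + 16 = 43.
Best is W, R, and B with total payoff 44.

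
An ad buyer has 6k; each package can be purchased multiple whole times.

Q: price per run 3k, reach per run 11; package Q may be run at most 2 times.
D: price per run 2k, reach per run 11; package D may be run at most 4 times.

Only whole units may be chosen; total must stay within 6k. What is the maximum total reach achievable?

This is a bounded integer knapsack.
D has the best ratio (11/2); taking only D gives at most 3×11 = 33 (stopped by the price limit).
Optimal: 3×D: price 6 ≤ 6, reach 3·11 = 33.

33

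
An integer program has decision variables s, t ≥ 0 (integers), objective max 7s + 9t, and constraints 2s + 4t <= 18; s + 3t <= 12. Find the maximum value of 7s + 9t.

(s,t)=(9,0): 2·9+4·0=18≤18, 1·9+3·0=9≤12, objective 63.
(s,t)=(8,0): 2·8+4·0=16≤18, 1·8+3·0=8≤12, objective 56.
The best lattice point is (9,0), giving 63.

63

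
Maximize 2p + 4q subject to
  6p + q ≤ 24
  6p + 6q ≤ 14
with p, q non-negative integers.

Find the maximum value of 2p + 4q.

(p,q)=(0,2) is feasible, giving 8.
(p,q)=(1,1) is feasible, giving 6.
(p,q)=(0,1) is feasible, giving 4.
No feasible integer point exceeds 8.

8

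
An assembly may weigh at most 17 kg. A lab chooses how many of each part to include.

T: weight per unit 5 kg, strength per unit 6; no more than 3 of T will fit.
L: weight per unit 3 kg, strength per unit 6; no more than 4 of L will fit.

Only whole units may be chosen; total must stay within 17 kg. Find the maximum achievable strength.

L has the best ratio (6/3); taking only L gives at most 4×6 = 24 (stopped by the supply cap of 4).
Mixing does better — 1×T and 4×L: weight 17 ≤ 17, strength 1·6 + 4·6 = 30.

30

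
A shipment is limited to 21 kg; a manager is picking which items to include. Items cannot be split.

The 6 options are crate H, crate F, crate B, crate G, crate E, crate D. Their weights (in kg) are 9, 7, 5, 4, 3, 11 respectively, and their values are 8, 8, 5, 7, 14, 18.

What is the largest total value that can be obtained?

crate G + crate E + crate D: weight 4 + 3 + 11 = 18 ≤ 21, value 7 + 14 + 18 = 39.
crate F + crate E + crate D: weight 7 + 3 + 11 = 21 ≤ 21, value 8 + 14 + 18 = 40.
Best is crate F, crate E, and crate D with total value 40.

40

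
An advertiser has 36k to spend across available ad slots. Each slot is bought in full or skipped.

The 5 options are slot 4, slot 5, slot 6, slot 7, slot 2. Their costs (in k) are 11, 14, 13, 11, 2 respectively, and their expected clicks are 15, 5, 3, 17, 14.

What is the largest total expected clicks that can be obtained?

46

Allowing fractional choices, the relaxed optimum would be about 50.3, but ad slots are indivisible.
slot 4 + slot 5 + slot 7: cost 11 + 14 + 11 = 36 ≤ 36, expected clicks 15 + 5 + 17 = 37.
slot 4 + slot 7 + slot 2: cost 11 + 11 + 2 = 24 ≤ 36, expected clicks 15 + 17 + 14 = 46.
Best is slot 4, slot 7, and slot 2 with total expected clicks 46.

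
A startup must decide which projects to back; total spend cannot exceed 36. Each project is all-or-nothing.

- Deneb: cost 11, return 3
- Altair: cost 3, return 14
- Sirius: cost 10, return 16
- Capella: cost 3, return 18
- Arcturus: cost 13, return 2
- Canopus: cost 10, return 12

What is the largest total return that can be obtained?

Allowing fractional choices, the relaxed optimum would be about 62.7, but projects are indivisible.
Deneb + Altair + Sirius + Capella: cost 11 + 3 + 10 + 3 = 27 ≤ 36, return 3 + 14 + 16 + 18 = 51.
Altair + Sirius + Capella + Canopus: cost 3 + 10 + 3 + 10 = 26 ≤ 36, return 14 + 16 + 18 + 12 = 60.
Best is Altair, Sirius, Capella, and Canopus with total return 60.

60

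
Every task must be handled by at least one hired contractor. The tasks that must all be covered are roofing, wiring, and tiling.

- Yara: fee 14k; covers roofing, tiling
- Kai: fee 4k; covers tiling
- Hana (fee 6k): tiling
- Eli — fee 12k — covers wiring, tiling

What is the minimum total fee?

26

The greedy cost-per-new-task heuristic would pick Kai, Eli, and Yara for 30, but a cheaper cover exists.
Choose Yara and Eli: together they cover roofing, wiring, tiling — every task.
Total fee: 14 + 12 = 26.
No cover costs less than 26.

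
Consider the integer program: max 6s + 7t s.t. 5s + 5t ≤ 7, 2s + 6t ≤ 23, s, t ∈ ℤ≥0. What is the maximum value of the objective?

7

The continuous relaxation peaks at (0, 1.4) with value 9.80; rounding to a feasible lattice point costs some objective.
(s,t)=(0,1): 5·0+5·1=5≤7, 2·0+6·1=6≤23, objective 7.
(s,t)=(1,0): 5·1+5·0=5≤7, 2·1+6·0=2≤23, objective 6.
(s,t)=(0,0): 5·0+5·0=0≤7, 2·0+6·0=0≤23, objective 0.
The best lattice point is (0,1), giving 7.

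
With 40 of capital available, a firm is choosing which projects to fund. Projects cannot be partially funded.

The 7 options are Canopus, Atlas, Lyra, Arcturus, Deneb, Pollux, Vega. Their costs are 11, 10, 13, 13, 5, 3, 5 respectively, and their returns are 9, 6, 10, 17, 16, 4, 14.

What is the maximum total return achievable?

61

This is an integer program with binary decision variables.
Allowing fractional choices, the relaxed optimum would be about 62.3, but projects are indivisible.
Lyra + Arcturus + Deneb + Pollux + Vega: cost 13 + 13 + 5 + 3 + 5 = 39 ≤ 40, return 10 + 17 + 16 + 4 + 14 = 61.
Lyra + Arcturus + Deneb + Vega: cost 13 + 13 + 5 + 5 = 36 ≤ 40, return 10 + 17 + 16 + 14 = 57.
Canopus + Arcturus + Deneb + Pollux + Vega: cost 11 + 13 + 5 + 3 + 5 = 37 ≤ 40, return 9 + 17 + 16 + 4 + 14 = 60.
Best is Lyra, Arcturus, Deneb, Pollux, and Vega with total return 61.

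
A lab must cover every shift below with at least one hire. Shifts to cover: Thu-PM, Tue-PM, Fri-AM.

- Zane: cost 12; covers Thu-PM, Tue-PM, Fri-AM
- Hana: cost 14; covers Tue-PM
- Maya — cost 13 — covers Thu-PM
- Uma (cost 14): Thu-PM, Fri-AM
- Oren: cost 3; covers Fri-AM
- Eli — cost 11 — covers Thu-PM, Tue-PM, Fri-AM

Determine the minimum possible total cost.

Eli alone covers Thu-PM, Tue-PM, Fri-AM — every shift.
Total cost: 11.

11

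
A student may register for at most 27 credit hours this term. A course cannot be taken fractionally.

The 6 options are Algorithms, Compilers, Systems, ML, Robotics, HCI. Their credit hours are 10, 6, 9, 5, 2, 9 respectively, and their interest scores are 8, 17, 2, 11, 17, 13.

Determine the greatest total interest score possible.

58

Allowing fractional choices, the relaxed optimum would be about 62.0, but courses are indivisible.
Algorithms + Compilers + ML + Robotics: credit hours 10 + 6 + 5 + 2 = 23 ≤ 27, interest score 8 + 17 + 11 + 17 = 53.
Compilers + ML + Robotics + HCI: credit hours 6 + 5 + 2 + 9 = 22 ≤ 27, interest score 17 + 11 + 17 + 13 = 58.
Algorithms + Compilers + Robotics + HCI: credit hours 10 + 6 + 2 + 9 = 27 ≤ 27, interest score 8 + 17 + 17 + 13 = 55.
Best is Compilers, ML, Robotics, and HCI with total interest score 58.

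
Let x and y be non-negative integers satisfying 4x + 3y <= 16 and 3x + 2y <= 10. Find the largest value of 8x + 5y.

(x,y)=(2,2) is feasible, giving 26.
(x,y)=(3,0) is feasible, giving 24.
Maximum is 26 at (x,y)=(2,2).

26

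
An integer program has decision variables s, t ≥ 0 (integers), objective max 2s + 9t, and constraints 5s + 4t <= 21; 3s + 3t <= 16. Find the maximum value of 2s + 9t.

45

(s,t)=(0,5): 5·0+4·5=20≤21, 3·0+3·5=15≤16, objective 45.
(s,t)=(1,4): 5·1+4·4=21≤21, 3·1+3·4=15≤16, objective 38.
(s,t)=(0,4): 5·0+4·4=16≤21, 3·0+3·4=12≤16, objective 36.
Maximum is 45 at (s,t)=(0,5).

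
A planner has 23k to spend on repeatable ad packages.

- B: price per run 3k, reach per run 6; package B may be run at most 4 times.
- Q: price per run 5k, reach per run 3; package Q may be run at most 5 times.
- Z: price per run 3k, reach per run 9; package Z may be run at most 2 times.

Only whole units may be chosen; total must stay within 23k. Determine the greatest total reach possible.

45

4×B and 2×Z: price 18 ≤ 23, reach 4·6 + 2·9 = 42.
4×B, 1×Q, and 2×Z: price 23 ≤ 23, reach 4·6 + 1·3 + 2·9 = 45.
Best is 45.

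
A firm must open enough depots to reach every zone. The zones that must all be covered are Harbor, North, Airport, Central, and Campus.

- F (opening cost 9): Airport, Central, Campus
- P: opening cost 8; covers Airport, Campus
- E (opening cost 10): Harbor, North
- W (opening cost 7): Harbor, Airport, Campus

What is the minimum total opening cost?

This is a weighted set-cover instance.
The greedy cost-per-new-zone heuristic would pick W, F, and E for 26, but a cheaper cover exists.
Choose F and E: together they cover Harbor, North, Airport, Central, Campus — every zone.
Total opening cost: 9 + 10 = 19.
No cover costs less than 19.

19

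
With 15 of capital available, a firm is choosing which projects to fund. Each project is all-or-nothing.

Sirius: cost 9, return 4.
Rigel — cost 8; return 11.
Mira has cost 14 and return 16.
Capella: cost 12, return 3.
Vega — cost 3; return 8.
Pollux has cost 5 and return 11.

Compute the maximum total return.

22

Take Rigel and Pollux: cost 8 + 5 = 13 ≤ 15, return 11 + 11 = 22.
No other feasible combination does better.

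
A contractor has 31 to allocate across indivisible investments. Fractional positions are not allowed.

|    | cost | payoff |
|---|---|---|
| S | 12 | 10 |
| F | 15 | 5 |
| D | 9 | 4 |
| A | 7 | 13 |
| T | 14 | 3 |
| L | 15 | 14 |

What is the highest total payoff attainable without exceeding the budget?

31

Take D, A, and L: cost 9 + 7 + 15 = 31 ≤ 31, payoff 4 + 13 + 14 = 31.
No other feasible combination does better.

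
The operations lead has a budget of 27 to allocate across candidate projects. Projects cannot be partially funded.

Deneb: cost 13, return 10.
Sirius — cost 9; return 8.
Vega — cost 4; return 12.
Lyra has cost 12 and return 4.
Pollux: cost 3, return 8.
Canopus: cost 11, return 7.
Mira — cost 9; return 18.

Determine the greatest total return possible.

46

Deneb + Vega + Mira: cost 13 + 4 + 9 = 26 ≤ 27, return 10 + 12 + 18 = 40.
Sirius + Vega + Pollux + Mira: cost 9 + 4 + 3 + 9 = 25 ≤ 27, return 8 + 12 + 8 + 18 = 46.
Vega + Pollux + Canopus + Mira: cost 4 + 3 + 11 + 9 = 27 ≤ 27, return 12 + 8 + 7 + 18 = 45.
Best is Sirius, Vega, Pollux, and Mira with total return 46.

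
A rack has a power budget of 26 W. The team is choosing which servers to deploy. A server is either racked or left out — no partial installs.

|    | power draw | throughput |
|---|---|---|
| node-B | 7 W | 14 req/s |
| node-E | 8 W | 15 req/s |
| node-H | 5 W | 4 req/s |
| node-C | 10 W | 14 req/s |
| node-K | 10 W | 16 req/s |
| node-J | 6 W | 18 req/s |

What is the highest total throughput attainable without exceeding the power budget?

51

Allowing fractional choices, the relaxed optimum would be about 55.0, but servers are indivisible.
node-B + node-K + node-J: power draw 7 + 10 + 6 = 23 ≤ 26, throughput 14 + 16 + 18 = 48.
node-B + node-E + node-H + node-J: power draw 7 + 8 + 5 + 6 = 26 ≤ 26, throughput 14 + 15 + 4 + 18 = 51.
node-E + node-K + node-J: power draw 8 + 10 + 6 = 24 ≤ 26, throughput 15 + 16 + 18 = 49.
Best is node-B, node-E, node-H, and node-J with total throughput 51.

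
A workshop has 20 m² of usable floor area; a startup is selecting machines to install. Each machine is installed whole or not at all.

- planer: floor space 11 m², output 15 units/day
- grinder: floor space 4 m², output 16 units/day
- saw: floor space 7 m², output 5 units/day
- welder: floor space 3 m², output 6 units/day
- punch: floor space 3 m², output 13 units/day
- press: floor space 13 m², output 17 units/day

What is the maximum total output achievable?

46

grinder + punch + press: floor space 4 + 3 + 13 = 20 ≤ 20, output 16 + 13 + 17 = 46.
planer + grinder + punch: floor space 11 + 4 + 3 = 18 ≤ 20, output 15 + 16 + 13 = 44.
grinder + saw + welder + punch: floor space 4 + 7 + 3 + 3 = 17 ≤ 20, output 16 + 5 + 6 + 13 = 40.
Best is grinder, punch, and press with total output 46.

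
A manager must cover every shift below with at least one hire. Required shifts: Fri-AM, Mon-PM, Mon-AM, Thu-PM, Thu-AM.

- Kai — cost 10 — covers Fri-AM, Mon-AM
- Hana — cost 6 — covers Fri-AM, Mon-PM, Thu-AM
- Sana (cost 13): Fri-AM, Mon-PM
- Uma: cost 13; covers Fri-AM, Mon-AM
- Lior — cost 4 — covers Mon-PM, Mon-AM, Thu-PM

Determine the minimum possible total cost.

Choose Hana and Lior: together they cover Fri-AM, Mon-PM, Mon-AM, Thu-PM, Thu-AM — every shift.
Total cost: 6 + 4 = 10.
No cover costs less than 10.

10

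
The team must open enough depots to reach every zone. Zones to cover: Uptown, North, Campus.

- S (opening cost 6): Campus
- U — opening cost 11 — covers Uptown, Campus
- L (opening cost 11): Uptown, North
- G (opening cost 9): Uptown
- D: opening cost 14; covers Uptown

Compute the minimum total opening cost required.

The greedy cost-per-new-zone heuristic would pick U and L for 22, but a cheaper cover exists.
Choose S and L: together they cover Uptown, North, Campus — every zone.
Total opening cost: 6 + 11 = 17.
No cover costs less than 17.

17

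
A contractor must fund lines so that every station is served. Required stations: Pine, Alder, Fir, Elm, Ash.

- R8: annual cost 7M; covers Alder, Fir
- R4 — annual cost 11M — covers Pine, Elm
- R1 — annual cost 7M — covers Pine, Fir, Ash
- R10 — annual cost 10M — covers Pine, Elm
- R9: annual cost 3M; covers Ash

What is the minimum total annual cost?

The greedy cost-per-new-station heuristic would pick R1, R8, and R10 for 24, but a cheaper cover exists.
Choose R8, R10, and R9: together they cover Pine, Alder, Fir, Elm, Ash — every station.
Total annual cost: 7 + 10 + 3 = 20.
No cover costs less than 20.

20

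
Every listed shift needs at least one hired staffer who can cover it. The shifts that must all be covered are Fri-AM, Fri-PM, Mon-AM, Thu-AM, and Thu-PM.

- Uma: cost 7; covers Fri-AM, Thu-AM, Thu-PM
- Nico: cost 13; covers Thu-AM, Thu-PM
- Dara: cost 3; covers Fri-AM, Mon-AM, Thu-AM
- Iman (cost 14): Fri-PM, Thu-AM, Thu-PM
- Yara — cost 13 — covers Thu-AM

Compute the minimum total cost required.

The greedy cost-per-new-shift heuristic would pick Dara, Uma, and Iman for 24, but a cheaper cover exists.
Choose Dara and Iman: together they cover Fri-AM, Fri-PM, Mon-AM, Thu-AM, Thu-PM — every shift.
Total cost: 3 + 14 = 17.
No cover costs less than 17.

17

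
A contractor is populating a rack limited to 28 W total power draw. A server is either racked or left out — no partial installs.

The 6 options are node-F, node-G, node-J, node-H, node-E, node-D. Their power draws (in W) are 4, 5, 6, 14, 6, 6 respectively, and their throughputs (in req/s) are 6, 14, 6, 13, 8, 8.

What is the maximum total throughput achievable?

Treat it as a binary knapsack problem.
node-G + node-J + node-E + node-D: power draw 5 + 6 + 6 + 6 = 23 ≤ 28, throughput 14 + 6 + 8 + 8 = 36.
node-F + node-G + node-E + node-D: power draw 4 + 5 + 6 + 6 = 21 ≤ 28, throughput 6 + 14 + 8 + 8 = 36.
node-F + node-G + node-J + node-E + node-D: power draw 4 + 5 + 6 + 6 + 6 = 27 ≤ 28, throughput 6 + 14 + 6 + 8 + 8 = 42.
Best is node-F, node-G, node-J, node-E, and node-D with total throughput 42.

42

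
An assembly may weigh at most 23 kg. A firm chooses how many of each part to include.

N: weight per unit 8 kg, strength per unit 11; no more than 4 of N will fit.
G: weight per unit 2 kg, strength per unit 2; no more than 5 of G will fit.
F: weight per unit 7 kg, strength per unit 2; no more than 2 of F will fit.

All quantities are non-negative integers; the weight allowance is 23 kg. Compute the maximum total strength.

28

2×N and 2×G: weight 20 ≤ 23, strength 2·11 + 2·2 = 26.
2×N and 3×G: weight 22 ≤ 23, strength 2·11 + 3·2 = 28.
Best is 28.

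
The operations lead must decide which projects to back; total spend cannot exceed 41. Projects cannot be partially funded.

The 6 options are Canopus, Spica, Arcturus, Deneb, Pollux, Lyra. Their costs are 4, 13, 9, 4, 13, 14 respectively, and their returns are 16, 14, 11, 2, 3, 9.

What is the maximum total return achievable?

50

Allowing fractional choices, the relaxed optimum would be about 50.5, but projects are indivisible.
Canopus + Spica + Arcturus + Pollux: cost 4 + 13 + 9 + 13 = 39 ≤ 41, return 16 + 14 + 11 + 3 = 44.
Canopus + Spica + Arcturus + Lyra: cost 4 + 13 + 9 + 14 = 40 ≤ 41, return 16 + 14 + 11 + 9 = 50.
Best is Canopus, Spica, Arcturus, and Lyra with total return 50.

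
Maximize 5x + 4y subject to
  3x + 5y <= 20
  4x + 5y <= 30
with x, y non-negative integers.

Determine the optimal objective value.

Relaxing integrality, the LP optimum is 33.33 at (x,y) = (6.67, 0), which is not an integer point.
(x,y)=(6,0) is feasible, giving 30.
(x,y)=(5,1) is feasible, giving 29.
(x,y)=(5,0) is feasible, giving 25.
The best lattice point is (6,0), giving 30.

30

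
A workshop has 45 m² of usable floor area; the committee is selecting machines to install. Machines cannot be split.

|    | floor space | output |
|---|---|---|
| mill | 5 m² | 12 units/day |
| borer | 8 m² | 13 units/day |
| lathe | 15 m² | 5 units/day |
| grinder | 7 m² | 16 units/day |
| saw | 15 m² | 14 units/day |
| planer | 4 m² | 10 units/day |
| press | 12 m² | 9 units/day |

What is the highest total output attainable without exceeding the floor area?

Take mill, borer, grinder, saw, and planer: floor space 5 + 8 + 7 + 15 + 4 = 39 ≤ 45, output 12 + 13 + 16 + 14 + 10 = 65.
No other feasible combination does better.

65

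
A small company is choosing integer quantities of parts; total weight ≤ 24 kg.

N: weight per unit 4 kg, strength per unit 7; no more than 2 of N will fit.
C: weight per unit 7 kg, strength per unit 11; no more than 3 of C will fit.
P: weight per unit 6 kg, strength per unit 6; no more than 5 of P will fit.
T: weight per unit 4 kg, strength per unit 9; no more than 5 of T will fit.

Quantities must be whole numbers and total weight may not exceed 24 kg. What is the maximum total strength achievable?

52

This is a bounded integer knapsack.
T has the best ratio (9/4); taking only T gives at most 5×9 = 45 (stopped by the supply cap of 5).
Mixing does better — 1×N and 5×T: weight 24 ≤ 24, strength 1·7 + 5·9 = 52.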